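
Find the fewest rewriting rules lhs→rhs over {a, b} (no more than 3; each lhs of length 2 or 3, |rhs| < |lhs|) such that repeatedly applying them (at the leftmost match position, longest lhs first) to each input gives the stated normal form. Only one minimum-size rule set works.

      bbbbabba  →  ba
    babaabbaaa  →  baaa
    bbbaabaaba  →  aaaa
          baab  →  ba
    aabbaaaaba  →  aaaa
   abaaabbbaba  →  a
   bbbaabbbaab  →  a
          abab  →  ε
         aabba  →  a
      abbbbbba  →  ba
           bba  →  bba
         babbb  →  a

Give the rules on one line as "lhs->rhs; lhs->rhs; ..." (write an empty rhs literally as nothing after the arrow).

ab->; bbb->a

  | bbbbabba => ababba => abba => ba
  | babaabbaaa => baabbaaa => babaaa => baaa
  | bbbaabaaba => aaabaaba => aaaaba => aaaa
  | baab => ba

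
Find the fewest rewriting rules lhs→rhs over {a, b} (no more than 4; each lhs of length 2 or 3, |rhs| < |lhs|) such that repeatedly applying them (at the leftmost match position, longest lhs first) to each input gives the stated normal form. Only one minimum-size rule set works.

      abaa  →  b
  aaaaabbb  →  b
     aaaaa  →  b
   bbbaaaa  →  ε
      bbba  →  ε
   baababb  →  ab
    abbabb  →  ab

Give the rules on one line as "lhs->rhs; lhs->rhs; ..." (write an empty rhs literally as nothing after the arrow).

aa->b; ba->; bb->b

  | abaa => aa => b
  | aaaaabbb => baaabbb => aabbb => bbbb => bbb => bb => b
  | aaaaa => baaa => aa => b
  | bbbaaaa => bbaaaa => baaaa => aaa => ba => ε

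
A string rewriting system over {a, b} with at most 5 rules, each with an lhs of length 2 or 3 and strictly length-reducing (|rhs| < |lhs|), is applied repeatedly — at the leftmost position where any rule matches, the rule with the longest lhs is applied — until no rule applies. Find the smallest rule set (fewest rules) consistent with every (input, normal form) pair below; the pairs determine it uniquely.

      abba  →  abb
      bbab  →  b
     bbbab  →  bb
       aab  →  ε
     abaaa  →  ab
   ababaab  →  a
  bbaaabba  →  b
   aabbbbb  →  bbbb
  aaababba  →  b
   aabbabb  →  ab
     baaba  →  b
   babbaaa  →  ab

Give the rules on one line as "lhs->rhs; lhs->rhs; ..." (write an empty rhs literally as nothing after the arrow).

  | abba => abb
  | bbab => ba => b
  | bbbab => bba => bb
  | aab => ε

aa->b; aab->; ba->b; bab->a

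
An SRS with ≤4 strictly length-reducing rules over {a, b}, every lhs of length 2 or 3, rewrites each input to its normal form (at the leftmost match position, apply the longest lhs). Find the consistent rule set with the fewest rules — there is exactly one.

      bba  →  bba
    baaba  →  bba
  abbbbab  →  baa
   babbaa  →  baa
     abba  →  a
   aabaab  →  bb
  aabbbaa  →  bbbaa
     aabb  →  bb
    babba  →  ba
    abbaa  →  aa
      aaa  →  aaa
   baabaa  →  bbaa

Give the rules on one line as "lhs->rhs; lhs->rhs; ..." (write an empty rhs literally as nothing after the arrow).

  | bba
  | baaba => bba
  | abbbbab => bbab => baa
  | babbaa => aabaa => baa

aab->b; abb->; bab->aa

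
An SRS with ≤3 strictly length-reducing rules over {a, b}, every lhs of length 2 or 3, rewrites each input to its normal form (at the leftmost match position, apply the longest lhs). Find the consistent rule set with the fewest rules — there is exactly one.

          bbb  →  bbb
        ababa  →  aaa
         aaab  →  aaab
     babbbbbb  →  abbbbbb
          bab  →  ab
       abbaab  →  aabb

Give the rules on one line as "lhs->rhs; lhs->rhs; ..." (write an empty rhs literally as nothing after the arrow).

ba->a; baa->ab

  | bbb
  | ababa => aaba => aaa
  | aaab
  | babbbbbb => abbbbbb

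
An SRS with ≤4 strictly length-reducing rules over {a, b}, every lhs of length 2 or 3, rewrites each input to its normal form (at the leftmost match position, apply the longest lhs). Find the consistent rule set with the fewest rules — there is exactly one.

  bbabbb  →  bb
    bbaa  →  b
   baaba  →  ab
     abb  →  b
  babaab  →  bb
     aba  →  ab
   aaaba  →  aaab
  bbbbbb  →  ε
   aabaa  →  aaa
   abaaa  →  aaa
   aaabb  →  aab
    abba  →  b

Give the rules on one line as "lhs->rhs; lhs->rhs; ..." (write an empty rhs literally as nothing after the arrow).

abb->b; ba->b; baa->a; bbb->

  | bbabbb => bbbbb => bb
  | bbaa => ba => b
  | baaba => aba => ab
  | abb => b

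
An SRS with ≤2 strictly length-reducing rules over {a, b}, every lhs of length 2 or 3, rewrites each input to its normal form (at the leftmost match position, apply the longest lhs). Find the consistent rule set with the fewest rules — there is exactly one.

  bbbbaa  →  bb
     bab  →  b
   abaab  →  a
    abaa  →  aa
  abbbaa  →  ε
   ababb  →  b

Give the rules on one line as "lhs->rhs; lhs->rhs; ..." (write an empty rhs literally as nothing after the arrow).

  | bbbbaa => bbba => bb
  | bab => b
  | abaab => aab => a
  | abaa => aa

ab->; ba->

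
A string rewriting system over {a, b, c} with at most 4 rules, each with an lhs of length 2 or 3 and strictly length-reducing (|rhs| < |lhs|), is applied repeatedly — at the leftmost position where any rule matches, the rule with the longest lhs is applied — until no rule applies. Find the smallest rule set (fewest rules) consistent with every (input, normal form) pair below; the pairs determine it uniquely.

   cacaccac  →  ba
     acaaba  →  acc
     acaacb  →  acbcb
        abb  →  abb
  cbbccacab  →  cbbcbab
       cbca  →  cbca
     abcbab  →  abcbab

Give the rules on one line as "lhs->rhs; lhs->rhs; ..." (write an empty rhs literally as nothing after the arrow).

aa->b; bac->a; bba->c; cac->aa

  | cacaccac => aaaccac => baccac => acac => aaa => ba
  | acaaba => acbba => acc
  | acaacb => acbcb
  | abb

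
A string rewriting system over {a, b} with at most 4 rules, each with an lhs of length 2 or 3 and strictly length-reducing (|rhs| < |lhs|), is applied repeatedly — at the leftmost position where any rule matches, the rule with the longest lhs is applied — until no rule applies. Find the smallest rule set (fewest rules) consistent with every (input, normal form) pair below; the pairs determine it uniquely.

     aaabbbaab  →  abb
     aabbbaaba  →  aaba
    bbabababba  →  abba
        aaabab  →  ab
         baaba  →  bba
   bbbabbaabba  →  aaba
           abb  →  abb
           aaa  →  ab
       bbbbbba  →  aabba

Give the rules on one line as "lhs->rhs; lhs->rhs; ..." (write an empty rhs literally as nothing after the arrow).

aaa->ab; baa->b; bab->; bbb->ab

  | aaabbbaab => abbbbaab => aabbaab => aabbb => aaab => abb
  | aabbbaaba => aaabaaba => abbaaba => abbba => aaba
  | bbabababba => bababba => abba
  | aaabab => abbab => ab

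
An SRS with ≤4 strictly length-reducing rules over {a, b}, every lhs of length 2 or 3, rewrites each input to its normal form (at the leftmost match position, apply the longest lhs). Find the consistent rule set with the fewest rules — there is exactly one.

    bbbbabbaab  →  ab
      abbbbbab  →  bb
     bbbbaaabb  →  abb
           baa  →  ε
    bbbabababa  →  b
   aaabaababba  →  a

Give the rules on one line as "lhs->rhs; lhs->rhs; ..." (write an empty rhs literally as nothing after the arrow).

  | bbbbabbaab => bbbabbaab => bbabbaab => babbaab => abbaab => abaab => bab => ab
  | abbbbbab => abbbbab => abbbab => abbab => abab => bb
  | bbbbaaabb => bbbaaabb => bbaaabb => baaabb => aaabb => abb
  | baa => aa => ε

aa->; aba->b; ba->a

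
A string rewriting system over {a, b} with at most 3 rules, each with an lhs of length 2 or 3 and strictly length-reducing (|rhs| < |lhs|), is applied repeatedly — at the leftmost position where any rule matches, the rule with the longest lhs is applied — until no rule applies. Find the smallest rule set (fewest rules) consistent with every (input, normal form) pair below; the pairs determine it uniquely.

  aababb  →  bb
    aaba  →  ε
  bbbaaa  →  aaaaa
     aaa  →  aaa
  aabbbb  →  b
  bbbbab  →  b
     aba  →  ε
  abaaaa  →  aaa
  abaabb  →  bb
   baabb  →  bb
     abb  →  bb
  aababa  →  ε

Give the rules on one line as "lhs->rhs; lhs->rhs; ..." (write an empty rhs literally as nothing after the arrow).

  | aababb => ababb => babb => bb
  | aaba => aba => ba => ε
  | bbbaaa => aaaaa
  | aaa

ab->b; ba->; bbb->aa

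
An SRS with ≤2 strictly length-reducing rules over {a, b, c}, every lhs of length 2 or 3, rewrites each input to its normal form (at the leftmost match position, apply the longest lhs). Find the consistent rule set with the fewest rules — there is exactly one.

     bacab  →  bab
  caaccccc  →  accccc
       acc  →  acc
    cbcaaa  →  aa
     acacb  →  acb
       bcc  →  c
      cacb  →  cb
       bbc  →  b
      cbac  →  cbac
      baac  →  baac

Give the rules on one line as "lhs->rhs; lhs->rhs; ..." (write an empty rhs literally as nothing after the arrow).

bc->; ca->

  | bacab => bab
  | caaccccc => accccc
  | acc
  | cbcaaa => caaa => aa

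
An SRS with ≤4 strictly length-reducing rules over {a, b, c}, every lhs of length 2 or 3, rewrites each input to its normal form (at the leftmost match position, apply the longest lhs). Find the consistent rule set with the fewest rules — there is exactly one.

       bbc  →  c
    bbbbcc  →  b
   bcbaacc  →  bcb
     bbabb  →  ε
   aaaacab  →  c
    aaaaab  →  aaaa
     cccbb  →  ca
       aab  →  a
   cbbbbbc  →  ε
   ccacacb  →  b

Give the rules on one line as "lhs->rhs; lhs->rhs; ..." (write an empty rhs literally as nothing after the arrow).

  | bbc => ac => c
  | bbbbcc => abbcc => bcc => b
  | bcbaacc => bcbacc => bcbcc => bcb
  | bbabb => aabb => ab => ε

ab->; ac->c; bb->a; cc->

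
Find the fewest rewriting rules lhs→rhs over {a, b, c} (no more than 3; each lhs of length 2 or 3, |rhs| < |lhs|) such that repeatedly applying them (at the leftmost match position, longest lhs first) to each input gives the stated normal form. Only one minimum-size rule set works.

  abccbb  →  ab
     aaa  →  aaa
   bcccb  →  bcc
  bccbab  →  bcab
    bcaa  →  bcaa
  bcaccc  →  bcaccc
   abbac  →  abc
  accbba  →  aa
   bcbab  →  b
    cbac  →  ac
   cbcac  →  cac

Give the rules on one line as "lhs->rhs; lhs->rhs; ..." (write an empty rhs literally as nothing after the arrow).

ba->; cb->

  | abccbb => abcb => ab
  | aaa
  | bcccb => bcc
  | bccbab => bcab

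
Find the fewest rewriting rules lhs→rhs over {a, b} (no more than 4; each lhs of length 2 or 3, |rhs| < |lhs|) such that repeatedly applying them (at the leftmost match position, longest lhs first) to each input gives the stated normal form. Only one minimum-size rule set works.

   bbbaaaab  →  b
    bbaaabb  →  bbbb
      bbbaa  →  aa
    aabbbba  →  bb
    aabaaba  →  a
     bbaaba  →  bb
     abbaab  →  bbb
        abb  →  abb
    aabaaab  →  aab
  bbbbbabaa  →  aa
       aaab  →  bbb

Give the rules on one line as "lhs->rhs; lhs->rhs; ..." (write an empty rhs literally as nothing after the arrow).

  | bbbaaaab => bbaaaab => baaaab => aaaab => bbab => b
  | bbaaabb => baaabb => aaabb => bbbb
  | bbbaa => bbaa => baa => aa
  | aabbbba => aabbba => aabba => aaba => aaa => bb

aaa->bb; ba->a; bab->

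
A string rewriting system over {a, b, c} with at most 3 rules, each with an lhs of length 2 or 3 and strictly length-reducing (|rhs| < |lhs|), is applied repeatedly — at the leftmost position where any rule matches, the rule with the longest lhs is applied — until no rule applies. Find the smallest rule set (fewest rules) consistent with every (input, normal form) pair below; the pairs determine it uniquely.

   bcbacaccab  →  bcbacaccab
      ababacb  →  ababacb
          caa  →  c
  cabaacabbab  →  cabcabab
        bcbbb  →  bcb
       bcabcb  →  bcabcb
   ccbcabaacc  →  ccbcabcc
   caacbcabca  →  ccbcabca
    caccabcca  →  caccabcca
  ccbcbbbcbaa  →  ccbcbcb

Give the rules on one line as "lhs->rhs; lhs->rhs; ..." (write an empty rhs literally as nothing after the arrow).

aa->; bb->b

  | bcbacaccab
  | ababacb
  | caa => c
  | cabaacabbab => cabcabbab => cabcabab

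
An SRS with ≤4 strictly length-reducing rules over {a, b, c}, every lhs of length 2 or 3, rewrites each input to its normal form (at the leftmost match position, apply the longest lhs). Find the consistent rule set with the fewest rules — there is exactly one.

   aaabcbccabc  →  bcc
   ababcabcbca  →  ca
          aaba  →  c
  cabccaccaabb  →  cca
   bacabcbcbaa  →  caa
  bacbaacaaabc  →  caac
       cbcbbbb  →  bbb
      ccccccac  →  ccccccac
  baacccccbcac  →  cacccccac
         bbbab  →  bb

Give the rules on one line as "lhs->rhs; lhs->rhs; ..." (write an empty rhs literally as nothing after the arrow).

  | aaabcbccabc => aabcbccabc => abcbccabc => bcbccabc => bccabc => bccbc => bcc
  | ababcabcbca => babcabcbca => cbcabcbca => cabcbca => cbcbca => cbca => ca
  | aaba => aba => ba => c
  | cabccaccaabb => cbccaccaabb => ccaccaabb => ccaccabb => ccaccbb => ccacb => cca

ab->b; ba->c; cb->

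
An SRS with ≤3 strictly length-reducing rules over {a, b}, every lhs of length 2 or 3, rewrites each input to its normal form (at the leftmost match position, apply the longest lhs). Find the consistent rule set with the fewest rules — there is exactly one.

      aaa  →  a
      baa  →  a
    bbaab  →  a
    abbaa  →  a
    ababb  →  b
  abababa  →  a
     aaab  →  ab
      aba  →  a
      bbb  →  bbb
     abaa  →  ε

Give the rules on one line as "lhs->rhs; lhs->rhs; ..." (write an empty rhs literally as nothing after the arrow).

  | aaa => a
  | baa => a
  | bbaab => bab => a
  | abbaa => aba => a

aa->; ba->; bab->a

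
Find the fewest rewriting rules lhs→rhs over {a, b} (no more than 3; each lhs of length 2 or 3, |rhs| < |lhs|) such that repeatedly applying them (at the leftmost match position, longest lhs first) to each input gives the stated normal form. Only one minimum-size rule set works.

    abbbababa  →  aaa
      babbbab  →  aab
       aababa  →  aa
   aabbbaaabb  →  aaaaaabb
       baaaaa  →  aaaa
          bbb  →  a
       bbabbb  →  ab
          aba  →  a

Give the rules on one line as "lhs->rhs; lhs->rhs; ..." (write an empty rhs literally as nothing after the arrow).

  | abbbababa => aaababa => aaaba => aaa
  | babbbab => bbbab => aab
  | aababa => aaba => aa
  | aabbbaaabb => aaaaaabb

ba->; bbb->a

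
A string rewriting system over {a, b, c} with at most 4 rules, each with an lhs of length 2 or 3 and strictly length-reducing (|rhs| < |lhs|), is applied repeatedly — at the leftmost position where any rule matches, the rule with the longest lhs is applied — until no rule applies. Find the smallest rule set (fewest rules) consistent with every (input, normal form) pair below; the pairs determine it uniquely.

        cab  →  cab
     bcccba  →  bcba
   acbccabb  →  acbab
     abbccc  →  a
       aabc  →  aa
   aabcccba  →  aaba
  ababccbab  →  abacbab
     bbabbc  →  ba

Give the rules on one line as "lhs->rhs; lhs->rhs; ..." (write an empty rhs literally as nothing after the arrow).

abc->a; bb->b; cc->

  | cab
  | bcccba => bcba
  | acbccabb => acbabb => acbab
  | abbccc => abccc => acc => a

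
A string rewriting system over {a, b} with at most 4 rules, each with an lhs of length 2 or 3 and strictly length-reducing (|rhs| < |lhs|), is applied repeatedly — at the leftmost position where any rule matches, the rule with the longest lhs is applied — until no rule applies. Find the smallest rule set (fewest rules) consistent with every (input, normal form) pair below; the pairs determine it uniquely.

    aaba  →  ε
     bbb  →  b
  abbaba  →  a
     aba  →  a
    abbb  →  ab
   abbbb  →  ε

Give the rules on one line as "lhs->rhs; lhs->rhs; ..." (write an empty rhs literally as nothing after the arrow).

aa->; ba->; bb->a; bbb->b

  | aaba => ba => ε
  | bbb => b
  | abbaba => aaaba => aba => a
  | aba => a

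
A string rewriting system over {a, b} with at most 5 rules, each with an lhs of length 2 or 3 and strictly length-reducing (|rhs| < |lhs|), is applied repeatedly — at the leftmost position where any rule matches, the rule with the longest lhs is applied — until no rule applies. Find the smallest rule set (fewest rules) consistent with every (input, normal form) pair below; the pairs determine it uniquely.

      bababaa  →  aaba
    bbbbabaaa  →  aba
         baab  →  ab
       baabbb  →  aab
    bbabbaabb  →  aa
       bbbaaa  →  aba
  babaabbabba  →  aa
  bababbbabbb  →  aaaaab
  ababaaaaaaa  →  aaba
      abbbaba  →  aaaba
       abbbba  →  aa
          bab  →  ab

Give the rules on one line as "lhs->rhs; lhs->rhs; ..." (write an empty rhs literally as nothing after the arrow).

baa->ba; bab->ab; bb->a; bba->

  | bababaa => ababaa => aabaa => aaba
  | bbbbabaaa => abbabaaa => abaaa => abaa => aba
  | baab => bab => ab
  | baabbb => babbb => abbb => aab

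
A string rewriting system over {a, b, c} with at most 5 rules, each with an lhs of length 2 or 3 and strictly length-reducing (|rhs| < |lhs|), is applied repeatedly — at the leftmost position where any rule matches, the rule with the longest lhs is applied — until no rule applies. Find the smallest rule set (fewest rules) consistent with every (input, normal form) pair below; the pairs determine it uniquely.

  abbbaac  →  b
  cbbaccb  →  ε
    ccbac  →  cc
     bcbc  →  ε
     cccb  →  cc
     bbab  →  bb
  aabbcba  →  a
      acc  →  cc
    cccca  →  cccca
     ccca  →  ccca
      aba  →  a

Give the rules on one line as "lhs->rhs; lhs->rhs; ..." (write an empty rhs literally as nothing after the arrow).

  | abbbaac => bbaac => bbac => bbc => b
  | cbbaccb => baccb => bccb => cb => ε
  | ccbac => cac => cc
  | bcbc => bc => ε

ab->; ac->c; bc->; cb->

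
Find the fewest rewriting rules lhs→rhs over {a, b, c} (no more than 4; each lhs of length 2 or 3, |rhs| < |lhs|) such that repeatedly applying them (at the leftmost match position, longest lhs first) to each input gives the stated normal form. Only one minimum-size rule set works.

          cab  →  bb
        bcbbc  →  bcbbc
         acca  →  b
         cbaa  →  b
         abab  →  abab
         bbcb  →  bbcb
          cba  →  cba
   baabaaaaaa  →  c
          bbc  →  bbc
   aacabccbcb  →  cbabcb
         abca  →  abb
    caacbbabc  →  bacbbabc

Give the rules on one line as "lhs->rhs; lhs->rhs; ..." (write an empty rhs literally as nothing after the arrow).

  | cab => bb
  | bcbbc
  | acca => aaa => ca => b
  | cbaa => ca => b

aa->c; baa->a; ca->b; cc->a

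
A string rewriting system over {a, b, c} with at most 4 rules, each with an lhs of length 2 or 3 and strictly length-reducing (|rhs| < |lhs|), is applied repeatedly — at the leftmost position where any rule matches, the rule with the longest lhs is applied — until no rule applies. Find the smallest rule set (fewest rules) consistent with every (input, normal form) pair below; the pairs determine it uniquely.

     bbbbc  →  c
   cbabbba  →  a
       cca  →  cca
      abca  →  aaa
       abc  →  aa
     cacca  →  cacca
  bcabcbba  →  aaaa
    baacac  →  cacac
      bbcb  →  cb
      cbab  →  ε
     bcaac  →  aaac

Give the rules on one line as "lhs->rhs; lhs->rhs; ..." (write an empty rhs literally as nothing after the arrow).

ba->c; bc->a; ccb->

  | bbbbc => bbba => bbc => ba => c
  | cbabbba => ccbbba => bba => bc => a
  | cca
  | abca => aaa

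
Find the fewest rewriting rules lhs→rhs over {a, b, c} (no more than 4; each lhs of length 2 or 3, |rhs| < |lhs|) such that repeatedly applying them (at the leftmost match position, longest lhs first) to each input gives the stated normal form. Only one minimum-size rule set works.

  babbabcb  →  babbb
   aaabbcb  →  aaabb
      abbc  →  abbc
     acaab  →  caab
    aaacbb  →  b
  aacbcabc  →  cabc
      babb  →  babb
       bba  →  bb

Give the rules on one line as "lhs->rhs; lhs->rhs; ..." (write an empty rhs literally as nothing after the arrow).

ac->c; bba->bb; cb->

  | babbabcb => babbbcb => babbb
  | aaabbcb => aaabb
  | abbc
  | acaab => caab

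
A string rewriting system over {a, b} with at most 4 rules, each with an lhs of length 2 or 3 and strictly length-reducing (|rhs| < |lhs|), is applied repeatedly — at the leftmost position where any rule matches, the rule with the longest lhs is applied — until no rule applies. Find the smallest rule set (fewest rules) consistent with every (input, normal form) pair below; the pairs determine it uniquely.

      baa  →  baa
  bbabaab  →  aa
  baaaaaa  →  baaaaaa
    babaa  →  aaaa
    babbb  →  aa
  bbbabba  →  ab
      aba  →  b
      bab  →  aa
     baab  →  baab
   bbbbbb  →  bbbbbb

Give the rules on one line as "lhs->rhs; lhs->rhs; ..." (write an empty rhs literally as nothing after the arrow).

aba->b; abb->a; bab->aa; bba->a

  | baa
  | bbabaab => abaab => bab => aa
  | baaaaaa
  | babaa => aaaa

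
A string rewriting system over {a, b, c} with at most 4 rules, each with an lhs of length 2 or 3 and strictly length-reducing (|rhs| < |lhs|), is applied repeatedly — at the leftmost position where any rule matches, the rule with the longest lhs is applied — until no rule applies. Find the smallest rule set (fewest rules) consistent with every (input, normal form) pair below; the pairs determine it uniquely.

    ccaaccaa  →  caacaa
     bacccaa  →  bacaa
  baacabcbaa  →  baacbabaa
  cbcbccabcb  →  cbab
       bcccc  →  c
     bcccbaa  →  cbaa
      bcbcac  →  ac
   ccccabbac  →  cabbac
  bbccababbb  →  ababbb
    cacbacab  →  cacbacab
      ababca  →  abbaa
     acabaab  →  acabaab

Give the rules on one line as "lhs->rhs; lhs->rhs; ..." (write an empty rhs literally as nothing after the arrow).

  | ccaaccaa => caaccaa => caacaa
  | bacccaa => baccaa => bacaa
  | baacabcbaa => baacbabaa
  | cbcbccabcb => cbccabcb => ccabcb => cabcb => cbab

abc->ba; bc->; cc->c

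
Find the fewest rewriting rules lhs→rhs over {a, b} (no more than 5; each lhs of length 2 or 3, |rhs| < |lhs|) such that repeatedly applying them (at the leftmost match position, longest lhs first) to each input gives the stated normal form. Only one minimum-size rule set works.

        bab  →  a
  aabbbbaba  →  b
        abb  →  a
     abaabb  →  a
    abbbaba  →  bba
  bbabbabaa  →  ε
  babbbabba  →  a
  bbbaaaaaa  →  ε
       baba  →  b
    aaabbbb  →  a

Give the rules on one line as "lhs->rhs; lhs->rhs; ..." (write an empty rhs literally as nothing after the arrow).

aa->b; ab->a; bab->ab; bbb->

  | bab => ab => a
  | aabbbbaba => bbbbbaba => bbaba => baba => aba => aa => b
  | abb => ab => a
  | abaabb => aaabb => babb => abb => ab => a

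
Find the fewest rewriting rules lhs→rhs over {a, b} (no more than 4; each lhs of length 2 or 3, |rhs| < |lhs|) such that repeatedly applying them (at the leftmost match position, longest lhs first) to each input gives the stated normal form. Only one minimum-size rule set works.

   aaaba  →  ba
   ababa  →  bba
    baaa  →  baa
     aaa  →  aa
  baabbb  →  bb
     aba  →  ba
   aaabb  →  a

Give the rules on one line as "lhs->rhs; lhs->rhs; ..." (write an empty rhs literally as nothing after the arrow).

aaa->aa; ab->b; abb->

  | aaaba => aaba => aba => ba
  | ababa => baba => bba
  | baaa => baa
  | aaa => aa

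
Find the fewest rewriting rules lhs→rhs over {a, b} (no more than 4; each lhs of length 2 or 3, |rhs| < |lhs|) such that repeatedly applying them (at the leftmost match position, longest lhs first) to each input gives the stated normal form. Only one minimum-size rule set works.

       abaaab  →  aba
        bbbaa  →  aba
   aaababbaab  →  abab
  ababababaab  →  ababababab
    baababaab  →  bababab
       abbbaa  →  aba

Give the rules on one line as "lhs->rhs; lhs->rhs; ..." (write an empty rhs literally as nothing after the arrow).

aa->a; aaa->ab; bb->a

  | abaaab => ababb => abaa => aba
  | bbbaa => abaa => aba
  | aaababbaab => abbabbaab => aaabbaab => abbbaab => aabaab => abaab => abab
  | ababababaab => ababababab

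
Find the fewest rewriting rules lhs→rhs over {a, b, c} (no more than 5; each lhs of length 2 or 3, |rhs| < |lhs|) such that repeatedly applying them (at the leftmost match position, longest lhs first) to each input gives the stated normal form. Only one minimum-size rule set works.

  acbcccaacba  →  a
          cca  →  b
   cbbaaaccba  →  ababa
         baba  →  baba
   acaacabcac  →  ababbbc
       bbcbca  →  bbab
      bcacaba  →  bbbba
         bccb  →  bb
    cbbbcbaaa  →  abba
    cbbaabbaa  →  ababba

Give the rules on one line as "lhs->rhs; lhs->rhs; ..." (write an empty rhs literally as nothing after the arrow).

  | acbcccaacba => aacccaacba => acccaacba => acbacba => aaacba => aacba => acba => aaa => aa => a
  | cca => b
  | cbbaaaccba => abaaaccba => abaaccba => abaccba => abacaa => ababa
  | baba

aa->a; ca->b; cb->a; cca->b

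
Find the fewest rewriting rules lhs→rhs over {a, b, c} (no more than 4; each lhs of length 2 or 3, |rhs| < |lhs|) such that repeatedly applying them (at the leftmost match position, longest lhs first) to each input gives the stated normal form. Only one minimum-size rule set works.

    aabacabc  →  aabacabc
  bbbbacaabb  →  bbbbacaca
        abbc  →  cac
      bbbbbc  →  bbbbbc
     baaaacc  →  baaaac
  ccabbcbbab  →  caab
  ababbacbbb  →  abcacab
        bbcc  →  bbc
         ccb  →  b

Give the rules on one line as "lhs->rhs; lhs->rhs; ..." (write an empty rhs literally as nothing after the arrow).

abb->ca; cb->b; cc->c

  | aabacabc
  | bbbbacaabb => bbbbacaca
  | abbc => cac
  | bbbbbc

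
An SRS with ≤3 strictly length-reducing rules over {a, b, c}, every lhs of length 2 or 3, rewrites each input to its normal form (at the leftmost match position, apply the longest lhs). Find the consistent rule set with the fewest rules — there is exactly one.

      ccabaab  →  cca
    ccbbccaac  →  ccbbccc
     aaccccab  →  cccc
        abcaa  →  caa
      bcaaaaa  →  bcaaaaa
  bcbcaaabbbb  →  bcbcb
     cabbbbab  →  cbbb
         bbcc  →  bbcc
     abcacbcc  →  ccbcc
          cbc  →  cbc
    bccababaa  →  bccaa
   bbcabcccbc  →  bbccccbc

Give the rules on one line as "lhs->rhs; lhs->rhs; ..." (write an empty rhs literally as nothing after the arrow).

  | ccabaab => ccaab => cca
  | ccbbccaac => ccbbccac => ccbbccc
  | aaccccab => accccab => ccccab => cccc
  | abcaa => caa

ab->; ac->c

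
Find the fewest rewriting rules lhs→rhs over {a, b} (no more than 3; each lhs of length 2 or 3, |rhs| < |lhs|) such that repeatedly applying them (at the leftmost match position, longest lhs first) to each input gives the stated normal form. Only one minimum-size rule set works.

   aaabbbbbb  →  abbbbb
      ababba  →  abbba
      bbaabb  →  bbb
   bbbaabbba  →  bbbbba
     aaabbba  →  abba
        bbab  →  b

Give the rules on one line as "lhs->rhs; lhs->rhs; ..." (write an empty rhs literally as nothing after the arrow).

aab->; aba->ab; bab->

  | aaabbbbbb => abbbbb
  | ababba => abbba
  | bbaabb => bbb
  | bbbaabbba => bbbbba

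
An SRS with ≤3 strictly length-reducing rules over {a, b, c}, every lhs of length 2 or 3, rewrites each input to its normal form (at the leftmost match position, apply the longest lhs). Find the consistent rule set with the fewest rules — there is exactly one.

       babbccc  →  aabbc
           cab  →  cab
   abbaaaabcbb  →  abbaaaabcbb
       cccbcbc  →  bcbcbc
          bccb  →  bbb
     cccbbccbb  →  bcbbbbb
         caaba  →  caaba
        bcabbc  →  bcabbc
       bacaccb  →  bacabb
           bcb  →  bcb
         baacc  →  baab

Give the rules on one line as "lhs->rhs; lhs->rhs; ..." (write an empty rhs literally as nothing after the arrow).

bab->aa; cc->b

  | babbccc => aabccc => aabbc
  | cab
  | abbaaaabcbb
  | cccbcbc => bcbcbc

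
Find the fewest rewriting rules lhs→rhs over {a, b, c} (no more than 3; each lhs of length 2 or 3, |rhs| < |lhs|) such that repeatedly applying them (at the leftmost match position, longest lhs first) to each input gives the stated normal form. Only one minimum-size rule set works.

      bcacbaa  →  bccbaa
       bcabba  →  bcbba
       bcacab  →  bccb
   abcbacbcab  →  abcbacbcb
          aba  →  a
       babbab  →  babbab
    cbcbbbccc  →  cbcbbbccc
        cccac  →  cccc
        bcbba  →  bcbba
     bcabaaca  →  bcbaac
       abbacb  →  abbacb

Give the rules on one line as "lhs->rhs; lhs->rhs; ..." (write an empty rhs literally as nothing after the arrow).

aba->a; ca->c

  | bcacbaa => bccbaa
  | bcabba => bcbba
  | bcacab => bccab => bccb
  | abcbacbcab => abcbacbcb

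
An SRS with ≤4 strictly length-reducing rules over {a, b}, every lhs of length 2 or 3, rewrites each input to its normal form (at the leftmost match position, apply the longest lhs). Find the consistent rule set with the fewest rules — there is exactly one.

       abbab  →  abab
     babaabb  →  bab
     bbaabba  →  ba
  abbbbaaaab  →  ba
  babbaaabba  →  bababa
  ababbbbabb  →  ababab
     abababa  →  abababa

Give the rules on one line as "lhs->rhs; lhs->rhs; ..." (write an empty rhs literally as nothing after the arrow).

aa->b; bb->b; bbb->aa

  | abbab => abab
  | babaabb => babbbb => baaab => bbab => bab
  | bbaabba => baabba => bbbba => aaba => bba => ba
  | abbbbaaaab => aaabaaaab => babaaaab => babbaab => babaab => babbb => baaa => bba => ba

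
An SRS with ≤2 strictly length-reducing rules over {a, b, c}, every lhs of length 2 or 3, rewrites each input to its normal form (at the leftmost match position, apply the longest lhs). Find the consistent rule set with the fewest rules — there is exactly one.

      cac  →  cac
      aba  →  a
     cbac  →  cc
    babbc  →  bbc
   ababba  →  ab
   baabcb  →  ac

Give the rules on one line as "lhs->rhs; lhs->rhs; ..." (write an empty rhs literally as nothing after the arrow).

  | cac
  | aba => a
  | cbac => cc
  | babbc => bbc

ba->; bcb->c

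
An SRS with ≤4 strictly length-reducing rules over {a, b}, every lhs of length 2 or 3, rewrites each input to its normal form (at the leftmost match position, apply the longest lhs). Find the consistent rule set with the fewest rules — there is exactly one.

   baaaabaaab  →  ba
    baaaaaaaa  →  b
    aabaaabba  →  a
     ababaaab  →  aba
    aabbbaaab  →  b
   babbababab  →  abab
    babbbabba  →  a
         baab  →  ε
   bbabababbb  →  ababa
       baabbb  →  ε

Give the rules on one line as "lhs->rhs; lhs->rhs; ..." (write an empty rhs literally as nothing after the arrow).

aa->; aaa->; bb->; bbb->bb

  | baaaabaaab => babaaab => babb => ba
  | baaaaaaaa => baaaaa => baa => b
  | aabaaabba => baaabba => bbba => bba => a
  | ababaaab => ababb => aba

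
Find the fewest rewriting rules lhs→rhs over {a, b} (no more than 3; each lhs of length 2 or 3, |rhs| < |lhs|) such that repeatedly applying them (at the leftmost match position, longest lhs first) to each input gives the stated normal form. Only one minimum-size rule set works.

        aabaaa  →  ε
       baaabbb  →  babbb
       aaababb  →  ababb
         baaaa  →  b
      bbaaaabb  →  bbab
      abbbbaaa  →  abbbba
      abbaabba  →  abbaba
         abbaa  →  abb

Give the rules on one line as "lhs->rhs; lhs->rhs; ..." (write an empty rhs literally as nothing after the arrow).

  | aabaaa => aaaa => aa => ε
  | baaabbb => babbb
  | aaababb => ababb
  | baaaa => baa => b

aa->; aab->a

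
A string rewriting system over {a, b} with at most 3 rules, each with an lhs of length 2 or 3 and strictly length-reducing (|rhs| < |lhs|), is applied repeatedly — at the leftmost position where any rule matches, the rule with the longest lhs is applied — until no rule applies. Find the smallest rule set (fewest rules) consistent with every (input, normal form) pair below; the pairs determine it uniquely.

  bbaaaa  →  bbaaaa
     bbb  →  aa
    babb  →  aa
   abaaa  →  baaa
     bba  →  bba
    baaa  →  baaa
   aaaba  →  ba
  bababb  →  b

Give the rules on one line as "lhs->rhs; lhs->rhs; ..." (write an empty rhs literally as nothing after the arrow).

  | bbaaaa
  | bbb => aa
  | babb => bbb => aa
  | abaaa => baaa

ab->b; bbb->aa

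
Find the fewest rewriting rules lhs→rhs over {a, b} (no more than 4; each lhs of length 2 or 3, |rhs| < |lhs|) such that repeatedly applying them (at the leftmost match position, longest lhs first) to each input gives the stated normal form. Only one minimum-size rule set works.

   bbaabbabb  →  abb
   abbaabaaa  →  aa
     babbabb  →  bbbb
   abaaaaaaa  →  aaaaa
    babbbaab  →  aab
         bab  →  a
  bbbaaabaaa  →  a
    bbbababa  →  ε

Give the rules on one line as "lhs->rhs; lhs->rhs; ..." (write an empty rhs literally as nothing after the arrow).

aba->bb; ba->; bab->a; bba->

  | bbaabbabb => abbabb => abb
  | abbaabaaa => aabaaa => abbaa => aa
  | babbabb => ababb => bbbb
  | abaaaaaaa => bbaaaaaa => aaaaa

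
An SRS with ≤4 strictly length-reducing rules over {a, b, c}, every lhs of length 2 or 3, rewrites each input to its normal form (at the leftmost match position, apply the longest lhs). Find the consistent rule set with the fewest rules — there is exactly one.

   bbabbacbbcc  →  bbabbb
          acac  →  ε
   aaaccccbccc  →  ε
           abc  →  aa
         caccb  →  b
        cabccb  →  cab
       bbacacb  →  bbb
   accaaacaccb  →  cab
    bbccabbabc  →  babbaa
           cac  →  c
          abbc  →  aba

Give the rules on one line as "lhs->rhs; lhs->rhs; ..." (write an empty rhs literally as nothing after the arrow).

ac->; bc->a; cc->

  | bbabbacbbcc => bbabbbbcc => bbabbbac => bbabbb
  | acac => ac => ε
  | aaaccccbccc => aacccbccc => accbccc => cbccc => cacc => cc => ε
  | abc => aa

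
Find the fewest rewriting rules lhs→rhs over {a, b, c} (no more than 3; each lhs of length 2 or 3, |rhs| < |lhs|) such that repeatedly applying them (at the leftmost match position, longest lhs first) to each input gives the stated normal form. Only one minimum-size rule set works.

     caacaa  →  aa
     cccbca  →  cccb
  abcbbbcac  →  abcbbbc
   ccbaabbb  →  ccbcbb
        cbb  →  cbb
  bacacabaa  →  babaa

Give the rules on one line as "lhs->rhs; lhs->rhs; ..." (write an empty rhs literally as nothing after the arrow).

  | caacaa => acaa => aa
  | cccbca => cccb
  | abcbbbcac => abcbbbc
  | ccbaabbb => ccbcbb

aab->c; ca->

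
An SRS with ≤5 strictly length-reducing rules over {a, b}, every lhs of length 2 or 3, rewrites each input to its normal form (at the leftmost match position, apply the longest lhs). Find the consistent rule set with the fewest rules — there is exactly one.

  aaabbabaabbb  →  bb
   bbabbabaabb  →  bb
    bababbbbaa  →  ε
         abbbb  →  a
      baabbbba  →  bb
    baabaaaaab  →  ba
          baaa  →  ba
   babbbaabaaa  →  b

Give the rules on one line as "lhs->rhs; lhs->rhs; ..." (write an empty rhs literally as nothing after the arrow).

  | aaabbabaabbb => abbabaabbb => ababaabbb => aabaabbb => aabbb => bb
  | bbabbabaabb => bbabaabb => baabb => bb
  | bababbbbaa => baabbbbaa => bbbbaa => bba => ε
  | abbbb => abbb => abb => ab => a

aa->; aab->; ab->a; bba->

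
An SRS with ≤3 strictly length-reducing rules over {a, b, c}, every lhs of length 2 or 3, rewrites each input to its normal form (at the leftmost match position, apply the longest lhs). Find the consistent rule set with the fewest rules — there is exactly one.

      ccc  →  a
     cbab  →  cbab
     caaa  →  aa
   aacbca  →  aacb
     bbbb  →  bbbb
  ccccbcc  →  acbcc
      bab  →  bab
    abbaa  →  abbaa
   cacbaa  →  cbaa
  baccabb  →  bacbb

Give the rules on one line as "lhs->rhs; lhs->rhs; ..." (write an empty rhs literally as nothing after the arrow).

  | ccc => a
  | cbab
  | caaa => aa
  | aacbca => aacb

ca->; ccc->a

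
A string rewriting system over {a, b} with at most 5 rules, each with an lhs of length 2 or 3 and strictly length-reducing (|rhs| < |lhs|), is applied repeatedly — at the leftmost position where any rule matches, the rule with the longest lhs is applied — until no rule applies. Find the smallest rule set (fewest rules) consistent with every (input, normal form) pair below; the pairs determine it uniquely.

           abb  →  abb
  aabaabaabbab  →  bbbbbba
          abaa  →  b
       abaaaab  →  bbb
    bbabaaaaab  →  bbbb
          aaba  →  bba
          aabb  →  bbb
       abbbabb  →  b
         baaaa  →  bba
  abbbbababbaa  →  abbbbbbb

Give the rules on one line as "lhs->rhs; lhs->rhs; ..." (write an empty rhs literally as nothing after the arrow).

  | abb
  | aabaabaabbab => bbaabaabbab => bbbbaabbab => bbbbbbbab => bbbbbba
  | abaa => aaa => b
  | abaaaab => aaaaab => baab => bbb

aa->b; aaa->b; aba->aa; bab->a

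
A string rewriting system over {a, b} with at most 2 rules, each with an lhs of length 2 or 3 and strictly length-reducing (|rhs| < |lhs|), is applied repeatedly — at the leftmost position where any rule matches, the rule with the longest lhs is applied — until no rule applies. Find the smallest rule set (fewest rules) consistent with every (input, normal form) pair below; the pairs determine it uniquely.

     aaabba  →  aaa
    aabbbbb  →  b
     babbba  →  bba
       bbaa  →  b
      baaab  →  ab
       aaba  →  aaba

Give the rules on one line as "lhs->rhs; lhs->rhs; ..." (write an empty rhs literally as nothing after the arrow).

  | aaabba => aaa
  | aabbbbb => abbb => b
  | babbba => bba
  | bbaa => b

abb->; baa->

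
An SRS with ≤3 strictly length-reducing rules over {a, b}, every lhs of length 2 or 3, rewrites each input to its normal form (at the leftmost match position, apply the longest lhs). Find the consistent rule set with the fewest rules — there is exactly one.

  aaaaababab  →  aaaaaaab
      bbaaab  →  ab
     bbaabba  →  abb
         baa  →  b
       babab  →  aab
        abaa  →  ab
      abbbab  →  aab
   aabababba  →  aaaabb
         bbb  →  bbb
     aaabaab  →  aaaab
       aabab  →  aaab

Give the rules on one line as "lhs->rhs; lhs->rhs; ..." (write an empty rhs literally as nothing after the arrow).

ba->b; bab->ab

  | aaaaababab => aaaaaabab => aaaaaaab
  | bbaaab => bbaab => bbab => bab => ab
  | bbaabba => bbabba => babba => abba => abb
  | baa => ba => b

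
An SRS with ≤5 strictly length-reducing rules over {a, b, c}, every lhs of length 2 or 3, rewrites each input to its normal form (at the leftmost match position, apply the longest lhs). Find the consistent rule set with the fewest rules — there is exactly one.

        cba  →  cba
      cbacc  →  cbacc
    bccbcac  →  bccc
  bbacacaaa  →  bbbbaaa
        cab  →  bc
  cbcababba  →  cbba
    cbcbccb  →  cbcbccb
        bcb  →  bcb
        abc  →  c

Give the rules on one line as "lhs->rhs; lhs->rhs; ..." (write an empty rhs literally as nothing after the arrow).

  | cba
  | cbacc
  | bccbcac => bccc
  | bbacacaaa => bbbacaaa => bbbbaaa

ab->; aca->ba; bca->; cab->bc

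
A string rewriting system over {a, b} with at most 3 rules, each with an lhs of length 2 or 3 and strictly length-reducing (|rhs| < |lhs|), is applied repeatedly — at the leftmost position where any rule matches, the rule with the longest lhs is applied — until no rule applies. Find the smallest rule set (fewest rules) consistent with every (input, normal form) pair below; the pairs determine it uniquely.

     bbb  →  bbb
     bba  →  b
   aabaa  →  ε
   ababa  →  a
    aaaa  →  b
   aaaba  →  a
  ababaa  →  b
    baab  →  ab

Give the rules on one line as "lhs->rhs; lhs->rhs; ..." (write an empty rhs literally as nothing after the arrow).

aa->b; aaa->a; ba->

  | bbb
  | bba => b
  | aabaa => bbaa => ba => ε
  | ababa => aba => a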